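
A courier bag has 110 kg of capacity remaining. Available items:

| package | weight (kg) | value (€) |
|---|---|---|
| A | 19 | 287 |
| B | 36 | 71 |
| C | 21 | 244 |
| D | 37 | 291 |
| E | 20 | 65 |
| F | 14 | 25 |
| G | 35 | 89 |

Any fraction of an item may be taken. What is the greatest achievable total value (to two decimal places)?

920.06

Ratios (sorted): A 15.11, C 11.62, D 7.86, E 3.25, G 2.54, B 1.97, F 1.79
take A (19 @ 287); take C (21 @ 244); take D (37 @ 291); take E (20 @ 65); take 13/35 of G → 33.06. Capacity used 110/110.
Total value = 920.06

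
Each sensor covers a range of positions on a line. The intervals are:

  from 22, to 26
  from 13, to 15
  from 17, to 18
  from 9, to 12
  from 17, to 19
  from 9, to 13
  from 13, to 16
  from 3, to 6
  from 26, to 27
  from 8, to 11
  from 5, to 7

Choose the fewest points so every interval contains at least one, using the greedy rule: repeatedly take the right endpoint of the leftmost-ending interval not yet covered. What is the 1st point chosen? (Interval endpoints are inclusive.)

6

Sorted: [3,6] [5,7] [8,11] [9,12] [9,13] [13,15] [13,16] [17,18] [17,19] [22,26] [26,27]
{[3,6],[5,7]} hit by 6; {[8,11],[9,12],[9,13]} hit by 11; {[13,15],[13,16]} hit by 15; {[17,18],[17,19]} hit by 18; {[22,26],[26,27]} hit by 26.
Points: 6, 11, 15, 18, 26 (5 total).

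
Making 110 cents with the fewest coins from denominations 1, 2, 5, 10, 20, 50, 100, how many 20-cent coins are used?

110 = 1×100 + 1×10
Count of 20: 0

0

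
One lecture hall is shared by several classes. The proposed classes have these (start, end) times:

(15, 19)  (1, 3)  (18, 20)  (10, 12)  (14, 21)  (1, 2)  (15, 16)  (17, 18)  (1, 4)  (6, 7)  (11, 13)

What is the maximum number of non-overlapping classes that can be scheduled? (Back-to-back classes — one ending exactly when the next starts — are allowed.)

By end time: (1,2), (1,3), (1,4), (6,7), (10,12), (11,13), (15,16), (17,18), (15,19), (18,20), (14,21).
Pick (1,2); next start ≥ 2 → (6,7); next start ≥ 7 → (10,12); next start ≥ 12 → (15,16); next start ≥ 16 → (17,18); next start ≥ 18 → (18,20).
Selected 6 classes.

6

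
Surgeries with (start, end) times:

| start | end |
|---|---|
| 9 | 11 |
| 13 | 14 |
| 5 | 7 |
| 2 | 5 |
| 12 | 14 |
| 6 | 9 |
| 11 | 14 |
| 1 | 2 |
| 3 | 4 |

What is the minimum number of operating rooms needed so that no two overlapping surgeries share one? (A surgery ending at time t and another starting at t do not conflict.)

3

The answer is the maximum number of intervals overlapping at any instant.
Events (time:±→running): 1:+→1 2:-→0 2:+→1 3:+→2 4:-→1 5:-→0 5:+→1 6:+→2 7:-→1 9:-→0 9:+→1 11:-→0 11:+→1 12:+→2 13:+→3 … peak 3.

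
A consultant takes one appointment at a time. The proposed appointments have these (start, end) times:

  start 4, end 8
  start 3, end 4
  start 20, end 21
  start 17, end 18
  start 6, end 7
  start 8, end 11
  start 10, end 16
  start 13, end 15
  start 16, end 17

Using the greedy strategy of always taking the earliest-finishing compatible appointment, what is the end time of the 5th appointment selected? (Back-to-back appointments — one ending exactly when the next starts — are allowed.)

Greedy by earliest finish: after sorting by end time, pick each interval compatible with the last pick.
Sorted by end: (3,4)  (6,7)  (4,8)  (8,11)  (13,15)  (10,16)  (16,17)  (17,18)  (20,21)
take (3,4); take (6,7); skip (4,8); take (8,11); take (13,15); take (16,17); take (17,18); take (20,21).
Selected: (3,4) (6,7) (8,11) (13,15) (16,17) (17,18) (20,21)

17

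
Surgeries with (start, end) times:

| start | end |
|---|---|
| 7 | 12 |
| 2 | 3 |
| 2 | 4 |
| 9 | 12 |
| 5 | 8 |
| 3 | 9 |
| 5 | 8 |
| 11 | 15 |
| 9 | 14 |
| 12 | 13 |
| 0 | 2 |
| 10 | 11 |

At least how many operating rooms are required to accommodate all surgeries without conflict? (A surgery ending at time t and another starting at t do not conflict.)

4

The answer is the maximum number of intervals overlapping at any instant.
starts: [0, 2, 2, 3, 5, 5, 7, 9, 9, 10, 11, 12]
ends:   [2, 3, 4, 8, 8, 9, 11, 12, 12, 13, 14, 15]
s0→1 e2→0 s2→1 s2→2 e3→1 s3→2 e4→1 s5→2 s5→3 s7→4  — peak 4.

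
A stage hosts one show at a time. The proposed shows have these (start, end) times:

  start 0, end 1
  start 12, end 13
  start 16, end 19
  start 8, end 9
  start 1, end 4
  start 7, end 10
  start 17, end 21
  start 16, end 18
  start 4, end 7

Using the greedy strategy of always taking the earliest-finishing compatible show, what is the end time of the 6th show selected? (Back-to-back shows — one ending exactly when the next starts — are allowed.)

Greedy by earliest finish: after sorting by end time, pick each interval compatible with the last pick.
Sorted by end: (0,1)  (1,4)  (4,7)  (8,9)  (7,10)  (12,13)  (16,18)  (16,19)  (17,21)
take (0,1); take (1,4); take (4,7); take (8,9); take (12,13); take (16,18); skip (16,19); skip (17,21).
Selected: (0,1) (1,4) (4,7) (8,9) (12,13) (16,18)

18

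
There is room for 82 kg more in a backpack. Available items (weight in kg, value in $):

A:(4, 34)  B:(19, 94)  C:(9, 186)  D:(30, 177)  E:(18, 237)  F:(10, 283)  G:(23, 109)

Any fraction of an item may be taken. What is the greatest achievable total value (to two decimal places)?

Sort by value per unit weight and fill in that order.
Order: F (283/10=28.30) > C (186/9=20.67) > E (237/18=13.17) > A (34/4=8.50) > D (177/30=5.90) > B (94/19=4.95) > G (109/23=4.74)
Fill: take F (10 @ 283) → take C (9 @ 186) → take E (18 @ 237) → take A (4 @ 34) → take D (30 @ 177) → take 11/19 of B → 54.42; 82/82 used.
Total value = 971.42

971.42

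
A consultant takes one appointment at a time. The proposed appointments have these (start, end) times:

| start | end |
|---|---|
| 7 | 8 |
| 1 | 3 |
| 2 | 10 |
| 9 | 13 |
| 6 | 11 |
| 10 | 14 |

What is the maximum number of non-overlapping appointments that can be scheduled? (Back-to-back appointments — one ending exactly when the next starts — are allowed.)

Greedy by earliest finish: after sorting by end time, pick each interval compatible with the last pick.
Sorted by end: (1,3)  (7,8)  (2,10)  (6,11)  (9,13)  (10,14)
take (1,3); take (7,8); skip (2,10); skip (6,11); take (9,13); skip (10,14).
Selected 3 appointments.

3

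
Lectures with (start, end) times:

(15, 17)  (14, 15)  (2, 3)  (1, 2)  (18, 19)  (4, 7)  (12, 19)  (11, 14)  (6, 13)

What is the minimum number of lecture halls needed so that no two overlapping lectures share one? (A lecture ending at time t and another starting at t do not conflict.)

3

The answer is the maximum number of intervals overlapping at any instant.
Events (time:±→running): 1:+→1 2:-→0 2:+→1 3:-→0 4:+→1 6:+→2 7:-→1 11:+→2 12:+→3 … peak 3.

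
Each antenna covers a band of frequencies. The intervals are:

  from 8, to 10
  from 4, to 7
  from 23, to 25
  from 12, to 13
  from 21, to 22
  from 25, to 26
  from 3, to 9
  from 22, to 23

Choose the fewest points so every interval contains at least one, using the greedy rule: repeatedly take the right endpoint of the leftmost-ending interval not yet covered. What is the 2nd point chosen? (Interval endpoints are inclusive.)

Process intervals by earliest right end; each time one isn't hit yet, stab at its right endpoint.
By right end: [4,7]  [3,9]  [8,10]  [12,13]  [21,22]  [22,23]  [23,25]  [25,26]
[4,7] uncovered → point at 7; [8,10] uncovered → point at 10; [12,13] uncovered → point at 13; [21,22] uncovered → point at 22; [23,25] uncovered → point at 25.
Points: 7, 10, 13, 22, 25 (5 total).

10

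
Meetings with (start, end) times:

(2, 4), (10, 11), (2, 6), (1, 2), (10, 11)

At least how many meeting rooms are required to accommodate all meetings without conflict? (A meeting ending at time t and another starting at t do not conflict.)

The answer is the maximum number of intervals overlapping at any instant.
Events (time:±→running): 1:+→1 2:-→0 2:+→1 2:+→2 … peak 2.

2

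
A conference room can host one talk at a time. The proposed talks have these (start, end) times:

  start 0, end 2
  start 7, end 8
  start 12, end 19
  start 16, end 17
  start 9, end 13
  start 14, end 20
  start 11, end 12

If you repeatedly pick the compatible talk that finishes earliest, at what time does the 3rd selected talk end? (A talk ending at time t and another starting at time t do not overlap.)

12

Sorted by end: (0,2)  (7,8)  (11,12)  (9,13)  (16,17)  (12,19)  (14,20)
take (0,2); take (7,8); take (11,12); take (16,17); skip (12,19).
Selected: (0,2) (7,8) (11,12) (16,17)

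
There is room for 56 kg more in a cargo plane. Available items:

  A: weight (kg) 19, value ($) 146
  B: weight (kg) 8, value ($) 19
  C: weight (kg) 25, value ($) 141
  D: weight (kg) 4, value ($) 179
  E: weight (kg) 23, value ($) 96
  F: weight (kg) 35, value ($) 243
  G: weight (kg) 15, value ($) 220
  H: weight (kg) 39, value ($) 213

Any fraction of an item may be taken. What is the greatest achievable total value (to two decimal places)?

669.97

Greedy by value/weight ratio, highest first.
Ratios (sorted): D 44.75, G 14.67, A 7.68, F 6.94, C 5.64, H 5.46, E 4.17, B 2.38
take D (4 @ 179); take G (15 @ 220); take A (19 @ 146); take 18/35 of F → 124.97. Capacity used 56/56.
Total value = 669.97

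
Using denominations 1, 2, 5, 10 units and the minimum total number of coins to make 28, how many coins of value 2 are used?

28 − 2×10→8 − 1×5→3 − 1×2→1 − 1×1→0
Count of 2: 1

1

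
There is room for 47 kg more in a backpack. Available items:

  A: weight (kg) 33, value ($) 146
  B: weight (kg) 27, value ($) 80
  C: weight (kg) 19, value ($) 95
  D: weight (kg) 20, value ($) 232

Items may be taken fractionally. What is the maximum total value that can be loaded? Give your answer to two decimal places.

Order: D (232/20=11.60) > C (95/19=5.00) > A (146/33=4.42) > B (80/27=2.96)
Fill: take D (20 @ 232) → take C (19 @ 95) → take 8/33 of A → 35.39; 47/47 used.
Total value = 362.39

362.39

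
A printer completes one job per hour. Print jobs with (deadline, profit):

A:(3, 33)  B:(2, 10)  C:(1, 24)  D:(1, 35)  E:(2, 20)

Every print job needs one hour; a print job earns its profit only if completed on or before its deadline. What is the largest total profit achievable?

Sort by profit descending; place each in the latest free slot ≤ its deadline.
By profit: D(d1,35), A(d3,33), C(d1,24), E(d2,20), B(d2,10)
D→slot 1; A→slot 3; C skipped; E→slot 2; B skipped.
Profit = 35 + 20 + 33 = 88

88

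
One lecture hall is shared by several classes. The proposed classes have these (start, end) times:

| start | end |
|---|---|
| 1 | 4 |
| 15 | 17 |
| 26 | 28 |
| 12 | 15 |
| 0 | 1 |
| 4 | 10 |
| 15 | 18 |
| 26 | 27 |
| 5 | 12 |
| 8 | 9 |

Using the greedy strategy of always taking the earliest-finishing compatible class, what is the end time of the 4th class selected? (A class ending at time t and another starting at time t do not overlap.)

15

Sorted by end: (0,1)  (1,4)  (8,9)  (4,10)  (5,12)  (12,15)  (15,17)  (15,18)  (26,27)  (26,28)
take (0,1); take (1,4); take (8,9); skip (4,10); take (12,15); take (15,17); skip (15,18); take (26,27).
Selected: (0,1) (1,4) (8,9) (12,15) (15,17) (26,27)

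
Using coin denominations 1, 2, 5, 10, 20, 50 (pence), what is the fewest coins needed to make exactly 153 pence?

153 = 3×50 + 1×2 + 1×1
Total coins = 3 + 1 + 1 = 5

5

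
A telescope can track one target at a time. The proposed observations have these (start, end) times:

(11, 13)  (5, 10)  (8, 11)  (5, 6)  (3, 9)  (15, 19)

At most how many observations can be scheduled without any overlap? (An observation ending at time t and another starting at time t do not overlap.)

By end time: (5,6), (3,9), (5,10), (8,11), (11,13), (15,19).
Pick (5,6); next start ≥ 6 → (8,11); next start ≥ 11 → (11,13); next start ≥ 13 → (15,19).
Selected 4 observations.

4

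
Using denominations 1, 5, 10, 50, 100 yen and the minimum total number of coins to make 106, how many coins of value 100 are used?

Use the largest denomination that fits, subtract, and repeat.
106 − 1×100→6 − 1×5→1 − 1×1→0
Count of 100: 1

1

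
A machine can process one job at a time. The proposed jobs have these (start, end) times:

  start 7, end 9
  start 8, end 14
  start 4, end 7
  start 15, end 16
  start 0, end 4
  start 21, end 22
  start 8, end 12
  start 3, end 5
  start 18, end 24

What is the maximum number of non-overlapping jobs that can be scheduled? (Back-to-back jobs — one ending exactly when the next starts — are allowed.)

5

Order by finish time; keep every interval that doesn't clash with the previous kept one.
By end time: (0,4), (3,5), (4,7), (7,9), (8,12), (8,14), (15,16), (21,22), (18,24).
Pick (0,4); next start ≥ 4 → (4,7); next start ≥ 7 → (7,9); next start ≥ 9 → (15,16); next start ≥ 16 → (21,22).
Selected 5 jobs.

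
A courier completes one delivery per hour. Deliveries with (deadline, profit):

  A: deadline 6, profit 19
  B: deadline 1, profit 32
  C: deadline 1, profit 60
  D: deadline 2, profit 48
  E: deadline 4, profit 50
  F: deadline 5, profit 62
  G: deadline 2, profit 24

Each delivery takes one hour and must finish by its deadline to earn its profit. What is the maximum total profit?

239

Profit order: F=62 C=60 E=50 D=48 B=32 G=24 A=19
Assign: F→slot 5, C→slot 1, E→slot 4, D→slot 2, B skipped, G skipped, A→slot 6.
Slots: [1:C] [2:D] [4:E] [5:F] [6:A]
Profit = 60 + 48 + 50 + 62 + 19 = 239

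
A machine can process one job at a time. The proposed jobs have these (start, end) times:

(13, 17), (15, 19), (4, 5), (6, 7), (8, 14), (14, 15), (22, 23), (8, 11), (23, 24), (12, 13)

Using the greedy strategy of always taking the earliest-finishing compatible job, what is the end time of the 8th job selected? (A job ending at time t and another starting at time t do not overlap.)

24

Sorted by end: (4,5)  (6,7)  (8,11)  (12,13)  (8,14)  (14,15)  (13,17)  (15,19)  (22,23)  (23,24)
take (4,5); take (6,7); take (8,11); take (12,13); take (14,15); take (15,19); take (22,23); take (23,24).
Selected: (4,5) (6,7) (8,11) (12,13) (14,15) (15,19) (22,23) (23,24)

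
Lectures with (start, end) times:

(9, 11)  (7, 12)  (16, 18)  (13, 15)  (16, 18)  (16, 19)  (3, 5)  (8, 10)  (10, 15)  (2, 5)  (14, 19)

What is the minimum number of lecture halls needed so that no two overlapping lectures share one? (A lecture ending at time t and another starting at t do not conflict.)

4

starts: [2, 3, 7, 8, 9, 10, 13, 14, 16, 16, 16]
ends:   [5, 5, 10, 11, 12, 15, 15, 18, 18, 19, 19]
s2→1 s3→2 e5→1 e5→0 s7→1 s8→2 s9→3 e10→2 s10→3 e11→2 e12→1 s13→2 s14→3 e15→2 e15→1 s16→2 s16→3 s16→4  — peak 4.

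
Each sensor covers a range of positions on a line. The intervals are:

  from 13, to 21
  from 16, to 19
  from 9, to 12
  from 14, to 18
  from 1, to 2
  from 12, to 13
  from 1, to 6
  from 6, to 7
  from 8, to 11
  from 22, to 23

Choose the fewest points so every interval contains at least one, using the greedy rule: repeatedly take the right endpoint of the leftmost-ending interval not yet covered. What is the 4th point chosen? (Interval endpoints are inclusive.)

By right end: [1,2]  [1,6]  [6,7]  [8,11]  [9,12]  [12,13]  [14,18]  [16,19]  [13,21]  [22,23]
[1,2] uncovered → point at 2; [6,7] uncovered → point at 7; [8,11] uncovered → point at 11; [12,13] uncovered → point at 13; [14,18] uncovered → point at 18; [22,23] uncovered → point at 23.
Points: 2, 7, 11, 13, 18, 23 (6 total).

13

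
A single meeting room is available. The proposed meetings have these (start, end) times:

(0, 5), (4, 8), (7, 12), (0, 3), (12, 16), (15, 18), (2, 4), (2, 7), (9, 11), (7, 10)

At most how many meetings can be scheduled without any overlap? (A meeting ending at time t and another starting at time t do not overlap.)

By end time: (0,3), (2,4), (0,5), (2,7), (4,8), (7,10), (9,11), (7,12), (12,16), (15,18).
Pick (0,3); next start ≥ 3 → (4,8); next start ≥ 8 → (9,11); next start ≥ 11 → (12,16).
Selected 4 meetings.

4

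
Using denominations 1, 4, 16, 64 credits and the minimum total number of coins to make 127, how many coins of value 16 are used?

3

Use the largest denomination that fits, subtract, and repeat.
127 − 1×64→63 − 3×16→15 − 3×4→3 − 3×1→0
Count of 16: 3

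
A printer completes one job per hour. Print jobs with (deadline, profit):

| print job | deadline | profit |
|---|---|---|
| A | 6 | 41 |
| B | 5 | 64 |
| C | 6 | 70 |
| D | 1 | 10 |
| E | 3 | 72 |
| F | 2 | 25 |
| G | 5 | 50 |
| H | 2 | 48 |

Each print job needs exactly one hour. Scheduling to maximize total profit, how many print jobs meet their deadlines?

Sort by profit descending; place each in the latest free slot ≤ its deadline.
By profit: E(d3,72), C(d6,70), B(d5,64), G(d5,50), H(d2,48), A(d6,41), F(d2,25), D(d1,10)
E→slot 3; C→slot 6; B→slot 5; G→slot 4; H→slot 2; A→slot 1; F skipped; D skipped.
6 of 8 scheduled.

6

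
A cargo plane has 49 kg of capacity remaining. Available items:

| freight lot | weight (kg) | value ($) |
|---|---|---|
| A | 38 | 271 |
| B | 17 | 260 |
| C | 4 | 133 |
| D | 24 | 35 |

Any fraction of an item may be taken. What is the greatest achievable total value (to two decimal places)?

592.68

Sort by value per unit weight and fill in that order.
Ratios (sorted): C 33.25, B 15.29, A 7.13, D 1.46
take C (4 @ 133); take B (17 @ 260); take 28/38 of A → 199.68. Capacity used 49/49.
Total value = 592.68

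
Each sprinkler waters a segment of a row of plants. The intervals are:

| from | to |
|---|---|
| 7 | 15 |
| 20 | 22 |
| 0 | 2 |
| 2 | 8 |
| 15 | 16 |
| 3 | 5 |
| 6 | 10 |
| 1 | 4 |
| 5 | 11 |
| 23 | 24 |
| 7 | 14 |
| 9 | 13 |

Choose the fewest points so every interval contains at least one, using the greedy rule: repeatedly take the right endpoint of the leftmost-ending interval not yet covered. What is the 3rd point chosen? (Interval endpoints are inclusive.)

10

Process intervals by earliest right end; each time one isn't hit yet, stab at its right endpoint.
By right end: [0,2]  [1,4]  [3,5]  [2,8]  [6,10]  [5,11]  [9,13]  [7,14]  [7,15]  [15,16]  [20,22]  [23,24]
[0,2] uncovered → point at 2; [3,5] uncovered → point at 5; [6,10] uncovered → point at 10; [15,16] uncovered → point at 16; [20,22] uncovered → point at 22; [23,24] uncovered → point at 24.
Points: 2, 5, 10, 16, 22, 24 (6 total).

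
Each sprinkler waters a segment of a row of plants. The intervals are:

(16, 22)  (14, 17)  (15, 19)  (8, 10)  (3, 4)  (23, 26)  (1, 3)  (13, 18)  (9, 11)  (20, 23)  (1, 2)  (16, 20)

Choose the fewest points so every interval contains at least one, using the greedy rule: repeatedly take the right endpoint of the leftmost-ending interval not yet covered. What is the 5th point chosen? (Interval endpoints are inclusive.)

By right end: [1,2]  [1,3]  [3,4]  [8,10]  [9,11]  [14,17]  [13,18]  [15,19]  [16,20]  [16,22]  [20,23]  [23,26]
[1,2] uncovered → point at 2; [3,4] uncovered → point at 4; [8,10] uncovered → point at 10; [14,17] uncovered → point at 17; [20,23] uncovered → point at 23.
Points: 2, 4, 10, 17, 23 (5 total).

23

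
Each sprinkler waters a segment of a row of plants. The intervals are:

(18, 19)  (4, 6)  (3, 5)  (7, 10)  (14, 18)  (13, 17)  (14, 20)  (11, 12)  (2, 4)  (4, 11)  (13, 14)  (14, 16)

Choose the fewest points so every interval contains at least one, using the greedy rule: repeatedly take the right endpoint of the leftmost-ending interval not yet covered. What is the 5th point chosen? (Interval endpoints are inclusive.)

By right end: [2,4]  [3,5]  [4,6]  [7,10]  [4,11]  [11,12]  [13,14]  [14,16]  [13,17]  [14,18]  [18,19]  [14,20]
[2,4] uncovered → point at 4; [7,10] uncovered → point at 10; [11,12] uncovered → point at 12; [13,14] uncovered → point at 14; [18,19] uncovered → point at 19.
Points: 4, 10, 12, 14, 19 (5 total).

19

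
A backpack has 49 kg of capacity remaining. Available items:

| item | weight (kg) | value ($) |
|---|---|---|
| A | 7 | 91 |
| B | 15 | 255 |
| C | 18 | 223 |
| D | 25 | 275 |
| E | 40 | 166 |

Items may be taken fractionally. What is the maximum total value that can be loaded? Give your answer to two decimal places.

Ratios (sorted): B 17.00, A 13.00, C 12.39, D 11.00, E 4.15
take B (15 @ 255); take A (7 @ 91); take C (18 @ 223); take 9/25 of D → 99.00. Capacity used 49/49.
Total value = 668.00

668.00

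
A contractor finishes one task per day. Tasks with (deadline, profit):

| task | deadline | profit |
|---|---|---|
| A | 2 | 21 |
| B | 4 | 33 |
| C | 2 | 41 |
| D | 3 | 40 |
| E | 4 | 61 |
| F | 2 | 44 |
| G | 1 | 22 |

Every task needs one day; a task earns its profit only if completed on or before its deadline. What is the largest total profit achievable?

186

Sort by profit descending; place each in the latest free slot ≤ its deadline.
Profit order: E=61 F=44 C=41 D=40 B=33 G=22 A=21
Assign: E→slot 4, F→slot 2, C→slot 1, D→slot 3, B skipped, G skipped, A skipped.
Slots: [1:C] [2:F] [3:D] [4:E]
Profit = 41 + 44 + 40 + 61 = 186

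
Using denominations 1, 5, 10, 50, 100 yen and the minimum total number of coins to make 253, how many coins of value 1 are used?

3

Use the largest denomination that fits, subtract, and repeat.
253 − 2×100→53 − 1×50→3 − 3×1→0
Count of 1: 3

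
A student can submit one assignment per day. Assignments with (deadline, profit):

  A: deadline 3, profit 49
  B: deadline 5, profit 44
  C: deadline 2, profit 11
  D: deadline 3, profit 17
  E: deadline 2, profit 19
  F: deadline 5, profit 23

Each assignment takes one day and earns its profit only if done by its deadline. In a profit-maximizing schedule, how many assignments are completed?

By profit: A(d3,49), B(d5,44), F(d5,23), E(d2,19), D(d3,17), C(d2,11)
A→slot 3; B→slot 5; F→slot 4; E→slot 2; D→slot 1; C skipped.
5 of 6 scheduled.

5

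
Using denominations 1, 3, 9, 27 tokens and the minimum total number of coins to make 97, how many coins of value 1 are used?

1

97 = 3×27 + 1×9 + 2×3 + 1×1
Count of 1: 1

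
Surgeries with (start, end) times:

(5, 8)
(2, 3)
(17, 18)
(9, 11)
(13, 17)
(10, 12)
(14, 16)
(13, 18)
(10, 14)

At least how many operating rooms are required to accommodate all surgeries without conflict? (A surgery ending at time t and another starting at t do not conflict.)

3

Count concurrent intervals with a sweep; the peak is the room count.
starts: [2, 5, 9, 10, 10, 13, 13, 14, 17]
ends:   [3, 8, 11, 12, 14, 16, 17, 18, 18]
s2→1 e3→0 s5→1 e8→0 s9→1 s10→2 s10→3  — peak 3.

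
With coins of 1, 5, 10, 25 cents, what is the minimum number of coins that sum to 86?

Greedy: take as many of the largest coin as possible, then repeat with the remainder.
86 − 3×25→11 − 1×10→1 − 1×1→0
Total coins = 3 + 1 + 1 = 5

5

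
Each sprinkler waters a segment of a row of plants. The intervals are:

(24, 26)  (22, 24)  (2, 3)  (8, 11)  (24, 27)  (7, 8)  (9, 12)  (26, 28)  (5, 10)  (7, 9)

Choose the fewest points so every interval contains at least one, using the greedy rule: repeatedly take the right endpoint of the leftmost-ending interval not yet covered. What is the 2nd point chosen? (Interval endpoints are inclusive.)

Process intervals by earliest right end; each time one isn't hit yet, stab at its right endpoint.
By right end: [2,3]  [7,8]  [7,9]  [5,10]  [8,11]  [9,12]  [22,24]  [24,26]  [24,27]  [26,28]
[2,3] uncovered → point at 3; [7,8] uncovered → point at 8; [9,12] uncovered → point at 12; [22,24] uncovered → point at 24; [26,28] uncovered → point at 28.
Points: 3, 8, 12, 24, 28 (5 total).

8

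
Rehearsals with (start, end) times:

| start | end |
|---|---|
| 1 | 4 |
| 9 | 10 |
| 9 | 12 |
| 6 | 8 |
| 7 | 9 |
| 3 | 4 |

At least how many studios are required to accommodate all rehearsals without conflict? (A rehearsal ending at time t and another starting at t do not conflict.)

2

Events (time:±→running): 1:+→1 3:+→2 … peak 2.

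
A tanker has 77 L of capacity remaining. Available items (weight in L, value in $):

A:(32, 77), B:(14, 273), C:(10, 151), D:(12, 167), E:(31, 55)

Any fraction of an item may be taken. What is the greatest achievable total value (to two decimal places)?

Sort by value per unit weight and fill in that order.
Order: B (273/14=19.50) > C (151/10=15.10) > D (167/12=13.92) > A (77/32=2.41) > E (55/31=1.77)
Fill: take B (14 @ 273) → take C (10 @ 151) → take D (12 @ 167) → take A (32 @ 77) → take 9/31 of E → 15.97; 77/77 used.
Total value = 683.97

683.97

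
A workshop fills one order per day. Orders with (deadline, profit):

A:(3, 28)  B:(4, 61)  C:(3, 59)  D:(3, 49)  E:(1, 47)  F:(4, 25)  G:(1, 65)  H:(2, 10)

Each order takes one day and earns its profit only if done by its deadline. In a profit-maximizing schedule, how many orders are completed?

4

Take jobs in profit order; each goes to the latest open slot no later than its deadline.
Profit order: G=65 B=61 C=59 D=49 E=47 A=28 F=25 H=10
Assign: G→slot 1, B→slot 4, C→slot 3, D→slot 2, E skipped, A skipped, F skipped, H skipped.
Slots: [1:G] [2:D] [3:C] [4:B]
4 of 8 scheduled.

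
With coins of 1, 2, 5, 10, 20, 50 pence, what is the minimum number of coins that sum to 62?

3

62 − 1×50→12 − 1×10→2 − 1×2→0
Total coins = 1 + 1 + 1 = 3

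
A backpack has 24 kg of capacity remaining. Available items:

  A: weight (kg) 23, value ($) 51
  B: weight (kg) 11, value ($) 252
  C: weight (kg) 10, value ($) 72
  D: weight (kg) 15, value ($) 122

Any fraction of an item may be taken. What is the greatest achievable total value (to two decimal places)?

Greedy by value/weight ratio, highest first.
Ratios (sorted): B 22.91, D 8.13, C 7.20, A 2.22
take B (11 @ 252); take 13/15 of D → 105.73. Capacity used 24/24.
Total value = 357.73

357.73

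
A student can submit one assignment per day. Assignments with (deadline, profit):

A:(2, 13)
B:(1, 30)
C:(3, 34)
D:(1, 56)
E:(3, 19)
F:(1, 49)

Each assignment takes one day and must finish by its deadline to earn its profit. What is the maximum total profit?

109

Sort by profit descending; place each in the latest free slot ≤ its deadline.
Profit order: D=56 F=49 C=34 B=30 E=19 A=13
Assign: D→slot 1, F skipped, C→slot 3, B skipped, E→slot 2, A skipped.
Slots: [1:D] [2:E] [3:C]
Profit = 56 + 19 + 34 = 109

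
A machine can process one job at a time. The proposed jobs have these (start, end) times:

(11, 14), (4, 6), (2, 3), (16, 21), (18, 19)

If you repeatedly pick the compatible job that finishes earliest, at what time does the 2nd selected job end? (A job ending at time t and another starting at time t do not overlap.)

Greedy by earliest finish: after sorting by end time, pick each interval compatible with the last pick.
Sorted by end: (2,3)  (4,6)  (11,14)  (18,19)  (16,21)
take (2,3); take (4,6); take (11,14); take (18,19).
Selected: (2,3) (4,6) (11,14) (18,19)

6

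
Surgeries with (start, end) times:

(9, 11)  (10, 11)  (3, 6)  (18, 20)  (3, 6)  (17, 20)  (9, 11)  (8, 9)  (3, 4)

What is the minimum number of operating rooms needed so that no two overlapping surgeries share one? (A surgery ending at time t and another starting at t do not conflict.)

3

Count concurrent intervals with a sweep; the peak is the room count.
starts: [3, 3, 3, 8, 9, 9, 10, 17, 18]
ends:   [4, 6, 6, 9, 11, 11, 11, 20, 20]
s3→1 s3→2 s3→3  — peak 3.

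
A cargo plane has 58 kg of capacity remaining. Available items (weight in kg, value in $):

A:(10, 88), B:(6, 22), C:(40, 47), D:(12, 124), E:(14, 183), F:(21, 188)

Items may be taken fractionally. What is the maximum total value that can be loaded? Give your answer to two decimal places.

586.67

Sort by value per unit weight and fill in that order.
Ratios (sorted): E 13.07, D 10.33, F 8.95, A 8.80, B 3.67, C 1.18
take E (14 @ 183); take D (12 @ 124); take F (21 @ 188); take A (10 @ 88); take 1/6 of B → 3.67. Capacity used 58/58.
Total value = 586.67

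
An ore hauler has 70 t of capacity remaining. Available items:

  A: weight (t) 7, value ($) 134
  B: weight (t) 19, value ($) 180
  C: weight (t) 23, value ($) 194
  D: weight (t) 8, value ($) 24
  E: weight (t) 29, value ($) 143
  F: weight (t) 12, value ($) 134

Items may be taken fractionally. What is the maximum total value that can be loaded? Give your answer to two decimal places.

686.38

Sort by value per unit weight and fill in that order.
Ratios (sorted): A 19.14, F 11.17, B 9.47, C 8.43, E 4.93, D 3.00
take A (7 @ 134); take F (12 @ 134); take B (19 @ 180); take C (23 @ 194); take 9/29 of E → 44.38. Capacity used 70/70.
Total value = 686.38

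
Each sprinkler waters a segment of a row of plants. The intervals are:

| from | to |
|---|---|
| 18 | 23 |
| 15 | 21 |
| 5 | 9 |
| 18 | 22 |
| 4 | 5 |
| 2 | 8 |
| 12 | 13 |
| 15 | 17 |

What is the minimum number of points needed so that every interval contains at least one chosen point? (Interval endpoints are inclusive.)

4

Sorted: [4,5] [2,8] [5,9] [12,13] [15,17] [15,21] [18,22] [18,23]
{[4,5],[2,8],[5,9]} hit by 5; {[12,13]} hit by 13; {[15,17],[15,21]} hit by 17; {[18,22],[18,23]} hit by 22.
Points: 5, 13, 17, 22 (4 total).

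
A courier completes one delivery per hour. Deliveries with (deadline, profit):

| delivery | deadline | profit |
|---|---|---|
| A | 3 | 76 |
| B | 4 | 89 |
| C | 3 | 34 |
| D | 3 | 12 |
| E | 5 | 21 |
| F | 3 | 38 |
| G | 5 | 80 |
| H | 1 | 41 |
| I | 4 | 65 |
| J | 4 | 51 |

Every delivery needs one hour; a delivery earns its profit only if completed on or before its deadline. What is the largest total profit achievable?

361

Sort by profit descending; place each in the latest free slot ≤ its deadline.
Profit order: B=89 G=80 A=76 I=65 J=51 H=41 F=38 C=34 E=21 D=12
Assign: B→slot 4, G→slot 5, A→slot 3, I→slot 2, J→slot 1, H skipped, F skipped, C skipped, E skipped, D skipped.
Slots: [1:J] [2:I] [3:A] [4:B] [5:G]
Profit = 51 + 65 + 76 + 89 + 80 = 361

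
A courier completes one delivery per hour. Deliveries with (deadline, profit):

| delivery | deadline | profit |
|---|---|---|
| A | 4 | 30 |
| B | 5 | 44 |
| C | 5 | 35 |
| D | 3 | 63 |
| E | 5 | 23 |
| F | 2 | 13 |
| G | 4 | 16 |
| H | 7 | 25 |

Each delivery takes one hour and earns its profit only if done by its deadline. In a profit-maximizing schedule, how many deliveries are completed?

6

Take jobs in profit order; each goes to the latest open slot no later than its deadline.
By profit: D(d3,63), B(d5,44), C(d5,35), A(d4,30), H(d7,25), E(d5,23), G(d4,16), F(d2,13)
D→slot 3; B→slot 5; C→slot 4; A→slot 2; H→slot 7; E→slot 1; G skipped; F skipped.
6 of 8 scheduled.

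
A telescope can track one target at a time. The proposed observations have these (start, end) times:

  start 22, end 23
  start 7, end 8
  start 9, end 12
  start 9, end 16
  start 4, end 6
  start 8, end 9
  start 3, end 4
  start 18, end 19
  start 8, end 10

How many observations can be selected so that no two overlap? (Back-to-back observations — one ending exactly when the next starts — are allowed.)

7

By end time: (3,4), (4,6), (7,8), (8,9), (8,10), (9,12), (9,16), (18,19), (22,23).
Pick (3,4); next start ≥ 4 → (4,6); next start ≥ 6 → (7,8); next start ≥ 8 → (8,9); next start ≥ 9 → (9,12); next start ≥ 12 → (18,19); next start ≥ 19 → (22,23).
Selected 7 observations.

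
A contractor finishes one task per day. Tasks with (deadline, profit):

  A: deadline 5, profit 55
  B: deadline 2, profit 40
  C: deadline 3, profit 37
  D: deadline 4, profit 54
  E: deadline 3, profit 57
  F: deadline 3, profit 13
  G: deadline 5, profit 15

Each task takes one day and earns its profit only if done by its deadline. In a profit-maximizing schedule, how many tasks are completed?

Sort by profit descending; place each in the latest free slot ≤ its deadline.
Profit order: E=57 A=55 D=54 B=40 C=37 G=15 F=13
Assign: E→slot 3, A→slot 5, D→slot 4, B→slot 2, C→slot 1, G skipped, F skipped.
Slots: [1:C] [2:B] [3:E] [4:D] [5:A]
5 of 7 scheduled.

5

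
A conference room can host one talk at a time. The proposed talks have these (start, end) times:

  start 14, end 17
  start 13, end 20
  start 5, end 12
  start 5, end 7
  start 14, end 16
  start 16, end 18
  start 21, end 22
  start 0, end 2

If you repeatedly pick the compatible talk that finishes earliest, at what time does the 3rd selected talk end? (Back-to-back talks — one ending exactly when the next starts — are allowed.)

16

By end time: (0,2), (5,7), (5,12), (14,16), (14,17), (16,18), (13,20), (21,22).
Pick (0,2); next start ≥ 2 → (5,7); next start ≥ 7 → (14,16); next start ≥ 16 → (16,18); next start ≥ 18 → (21,22).
Selected: (0,2) (5,7) (14,16) (16,18) (21,22)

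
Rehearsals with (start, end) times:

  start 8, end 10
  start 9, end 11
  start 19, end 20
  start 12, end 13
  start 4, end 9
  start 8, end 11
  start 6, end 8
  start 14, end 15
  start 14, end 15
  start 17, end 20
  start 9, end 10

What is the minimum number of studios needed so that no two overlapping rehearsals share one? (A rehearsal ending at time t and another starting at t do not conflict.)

Events (time:±→running): 4:+→1 6:+→2 8:-→1 8:+→2 8:+→3 9:-→2 9:+→3 9:+→4 … peak 4.

4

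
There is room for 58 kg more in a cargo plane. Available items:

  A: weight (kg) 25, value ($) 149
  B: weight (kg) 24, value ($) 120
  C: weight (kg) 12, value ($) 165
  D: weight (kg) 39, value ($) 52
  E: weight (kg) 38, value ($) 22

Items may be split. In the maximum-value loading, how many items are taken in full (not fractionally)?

2

Sort by value per unit weight and fill in that order.
Order: C (165/12=13.75) > A (149/25=5.96) > B (120/24=5.00) > D (52/39=1.33) > E (22/38=0.58)
Fill: take C (12 @ 165) → take A (25 @ 149) → take 21/24 of B → 105.00; 58/58 used.
2 item(s) taken whole; one partial (take 21/24 of B).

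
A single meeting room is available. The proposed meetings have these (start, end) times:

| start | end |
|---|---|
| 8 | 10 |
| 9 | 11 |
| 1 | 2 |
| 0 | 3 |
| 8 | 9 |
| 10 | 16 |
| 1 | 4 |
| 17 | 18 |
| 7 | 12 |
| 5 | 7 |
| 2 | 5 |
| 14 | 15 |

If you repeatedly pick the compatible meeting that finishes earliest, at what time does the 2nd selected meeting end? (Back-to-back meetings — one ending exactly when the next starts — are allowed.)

Sorted by end: (1,2)  (0,3)  (1,4)  (2,5)  (5,7)  (8,9)  (8,10)  (9,11)  (7,12)  (14,15)  (10,16)  (17,18)
take (1,2); skip (1,4); take (2,5); take (5,7); take (8,9); skip (8,10); take (9,11); skip (7,12); take (14,15); take (17,18).
Selected: (1,2) (2,5) (5,7) (8,9) (9,11) (14,15) (17,18)

5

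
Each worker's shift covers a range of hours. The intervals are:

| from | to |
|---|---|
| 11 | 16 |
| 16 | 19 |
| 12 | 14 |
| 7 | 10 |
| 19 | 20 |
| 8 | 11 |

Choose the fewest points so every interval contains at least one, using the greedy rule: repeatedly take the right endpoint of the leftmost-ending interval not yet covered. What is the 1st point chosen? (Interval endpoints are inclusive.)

Process intervals by earliest right end; each time one isn't hit yet, stab at its right endpoint.
Sorted: [7,10] [8,11] [12,14] [11,16] [16,19] [19,20]
{[7,10],[8,11]} hit by 10; {[12,14],[11,16]} hit by 14; {[16,19],[19,20]} hit by 19.
Points: 10, 14, 19 (3 total).

10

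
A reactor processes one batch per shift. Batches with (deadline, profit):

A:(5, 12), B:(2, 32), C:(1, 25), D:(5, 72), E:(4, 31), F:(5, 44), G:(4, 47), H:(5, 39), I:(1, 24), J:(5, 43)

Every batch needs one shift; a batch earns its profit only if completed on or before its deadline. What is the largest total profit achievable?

245

Sort by profit descending; place each in the latest free slot ≤ its deadline.
By profit: D(d5,72), G(d4,47), F(d5,44), J(d5,43), H(d5,39), B(d2,32), E(d4,31), C(d1,25), I(d1,24), A(d5,12)
D→slot 5; G→slot 4; F→slot 3; J→slot 2; H→slot 1; B skipped; E skipped; C skipped; I skipped; A skipped.
Profit = 39 + 43 + 44 + 47 + 72 = 245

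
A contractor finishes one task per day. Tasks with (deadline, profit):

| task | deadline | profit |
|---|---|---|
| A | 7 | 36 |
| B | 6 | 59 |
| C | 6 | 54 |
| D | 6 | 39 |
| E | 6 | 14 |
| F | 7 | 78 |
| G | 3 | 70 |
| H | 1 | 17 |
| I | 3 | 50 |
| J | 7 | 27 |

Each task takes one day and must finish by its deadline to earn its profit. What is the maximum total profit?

By profit: F(d7,78), G(d3,70), B(d6,59), C(d6,54), I(d3,50), D(d6,39), A(d7,36), J(d7,27), H(d1,17), E(d6,14)
F→slot 7; G→slot 3; B→slot 6; C→slot 5; I→slot 2; D→slot 4; A→slot 1; J skipped; H skipped; E skipped.
Profit = 36 + 50 + 70 + 39 + 54 + 59 + 78 = 386

386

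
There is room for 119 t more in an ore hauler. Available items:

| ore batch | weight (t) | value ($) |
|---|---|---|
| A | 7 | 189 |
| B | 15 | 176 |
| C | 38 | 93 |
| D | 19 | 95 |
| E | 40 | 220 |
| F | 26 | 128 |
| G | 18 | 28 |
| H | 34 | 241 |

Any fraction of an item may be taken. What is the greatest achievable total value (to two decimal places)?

940.69

Sort by value per unit weight and fill in that order.
Ratios (sorted): A 27.00, B 11.73, H 7.09, E 5.50, D 5.00, F 4.92, C 2.45, G 1.56
take A (7 @ 189); take B (15 @ 176); take H (34 @ 241); take E (40 @ 220); take D (19 @ 95); take 4/26 of F → 19.69. Capacity used 119/119.
Total value = 940.69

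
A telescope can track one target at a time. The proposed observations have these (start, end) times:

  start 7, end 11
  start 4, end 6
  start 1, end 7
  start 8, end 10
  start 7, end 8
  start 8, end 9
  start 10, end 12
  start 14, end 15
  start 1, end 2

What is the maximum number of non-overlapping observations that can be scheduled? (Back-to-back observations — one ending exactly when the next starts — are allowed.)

Sorted by end: (1,2)  (4,6)  (1,7)  (7,8)  (8,9)  (8,10)  (7,11)  (10,12)  (14,15)
take (1,2); take (4,6); take (7,8); take (8,9); skip (7,11); take (10,12); take (14,15).
Selected 6 observations.

6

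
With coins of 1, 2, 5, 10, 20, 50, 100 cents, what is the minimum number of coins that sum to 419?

Greedy: take as many of the largest coin as possible, then repeat with the remainder.
419 = 4×100 + 1×10 + 1×5 + 2×2
Total coins = 4 + 1 + 1 + 2 = 8

8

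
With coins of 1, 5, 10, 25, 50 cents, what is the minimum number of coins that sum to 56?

Greedy: take as many of the largest coin as possible, then repeat with the remainder.
56 − 1×50→6 − 1×5→1 − 1×1→0
Total coins = 1 + 1 + 1 = 3

3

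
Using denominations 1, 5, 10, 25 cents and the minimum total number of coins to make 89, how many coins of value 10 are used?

1

Greedy: take as many of the largest coin as possible, then repeat with the remainder.
89 = 3×25 + 1×10 + 4×1
Count of 10: 1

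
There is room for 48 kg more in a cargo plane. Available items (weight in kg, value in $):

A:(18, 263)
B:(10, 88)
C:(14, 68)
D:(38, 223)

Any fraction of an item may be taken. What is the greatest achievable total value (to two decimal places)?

468.37

Ratios (sorted): A 14.61, B 8.80, D 5.87, C 4.86
take A (18 @ 263); take B (10 @ 88); take 20/38 of D → 117.37. Capacity used 48/48.
Total value = 468.37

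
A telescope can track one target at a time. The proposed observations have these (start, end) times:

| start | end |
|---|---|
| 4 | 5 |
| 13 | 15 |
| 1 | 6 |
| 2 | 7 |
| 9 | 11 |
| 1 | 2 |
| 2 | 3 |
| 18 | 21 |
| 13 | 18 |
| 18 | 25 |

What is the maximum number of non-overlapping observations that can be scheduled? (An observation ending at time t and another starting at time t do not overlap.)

6

Greedy by earliest finish: after sorting by end time, pick each interval compatible with the last pick.
Sorted by end: (1,2)  (2,3)  (4,5)  (1,6)  (2,7)  (9,11)  (13,15)  (13,18)  (18,21)  (18,25)
take (1,2); take (2,3); take (4,5); skip (2,7); take (9,11); take (13,15); take (18,21).
Selected 6 observations.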